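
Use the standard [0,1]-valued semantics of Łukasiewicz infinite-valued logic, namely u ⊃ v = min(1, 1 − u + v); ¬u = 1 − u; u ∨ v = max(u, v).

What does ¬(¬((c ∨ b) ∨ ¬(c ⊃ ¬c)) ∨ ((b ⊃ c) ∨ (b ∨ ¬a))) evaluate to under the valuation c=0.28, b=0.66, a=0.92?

0.34

(c ∨ b) = max(0.28, 0.66) = 0.66
¬c: Łukasiewicz ¬ gives 1 − 0.28 = 0.72
(c ⊃ ¬c): min(1, 1 − 0.28 + 0.72) = 1
¬(c ⊃ ¬c): Łukasiewicz ¬ gives 1 − 1 = 0
((c ∨ b) ∨ ¬(c ⊃ ¬c)) = max(0.66, 0) = 0.66
¬((c ∨ b) ∨ ¬(c ⊃ ¬c)): Łukasiewicz ¬ gives 1 − 0.66 = 0.34
(b ⊃ c): min(1, 1 − 0.66 + 0.28) = 0.62
¬a: Łukasiewicz ¬ gives 1 − 0.92 = 0.08
(b ∨ ¬a) = max(0.66, 0.08) = 0.66
((b ⊃ c) ∨ (b ∨ ¬a)) = max(0.62, 0.66) = 0.66
(¬((c ∨ b) ∨ ¬(c ⊃ ¬c)) ∨ ((b ⊃ c) ∨ (b ∨ ¬a))) = max(0.34, 0.66) = 0.66
¬(¬((c ∨ b) ∨ ¬(c ⊃ ¬c)) ∨ ((b ⊃ c) ∨ (b ∨ ¬a))): Łukasiewicz ¬ gives 1 − 0.66 = 0.34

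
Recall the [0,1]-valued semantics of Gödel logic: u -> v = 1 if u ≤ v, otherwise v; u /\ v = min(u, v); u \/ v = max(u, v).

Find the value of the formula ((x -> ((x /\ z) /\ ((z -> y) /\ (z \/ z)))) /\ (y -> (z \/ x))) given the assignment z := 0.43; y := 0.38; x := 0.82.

0.38

(x /\ z) = min(0.82, 0.43) = 0.43
(z -> y): 0.43 > 0.38, so result = 0.38
(z \/ z) = max(0.43, 0.43) = 0.43
((z -> y) /\ (z \/ z)) = min(0.38, 0.43) = 0.38
((x /\ z) /\ ((z -> y) /\ (z \/ z))) = min(0.43, 0.38) = 0.38
(x -> ((x /\ z) /\ ((z -> y) /\ (z \/ z)))): 0.82 > 0.38, so result = 0.38
(z \/ x) = max(0.43, 0.82) = 0.82
(y -> (z \/ x)): 0.38 ≤ 0.82, so result = 1
((x -> ((x /\ z) /\ ((z -> y) /\ (z \/ z)))) /\ (y -> (z \/ x))) = min(0.38, 1) = 0.38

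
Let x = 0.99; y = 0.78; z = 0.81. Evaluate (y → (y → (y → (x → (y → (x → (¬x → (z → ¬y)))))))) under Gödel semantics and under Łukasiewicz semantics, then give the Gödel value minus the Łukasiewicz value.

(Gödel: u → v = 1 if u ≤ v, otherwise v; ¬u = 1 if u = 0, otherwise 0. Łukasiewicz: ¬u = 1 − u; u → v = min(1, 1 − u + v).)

0.00

Gödel evaluation:
  ¬x: Gödel ¬ of 0.99 = 0 (operand ≠ 0)
  ¬y: Gödel ¬ of 0.78 = 0 (operand ≠ 0)
  (z → ¬y): 0.81 > 0, so result = 0
  (¬x → (z → ¬y)): 0 ≤ 0, so result = 1
  (x → (¬x → (z → ¬y))): 0.99 ≤ 1, so result = 1
  (y → (x → (¬x → (z → ¬y)))): 0.78 ≤ 1, so result = 1
  (x → (y → (x → (¬x → (z → ¬y))))): 0.99 ≤ 1, so result = 1
  (y → (x → (y → (x → (¬x → (z → ¬y)))))): 0.78 ≤ 1, so result = 1
  (y → (y → (x → (y → (x → (¬x → (z → ¬y))))))): 0.78 ≤ 1, so result = 1
  (y → (y → (y → (x → (y → (x → (¬x → (z → ¬y)))))))): 0.78 ≤ 1, so result = 1
  Gödel value = 1
Łukasiewicz evaluation:
  ¬x: Łukasiewicz ¬ gives 1 − 0.99 = 0.01
  ¬y: Łukasiewicz ¬ gives 1 − 0.78 = 0.22
  (z → ¬y): min(1, 1 − 0.81 + 0.22) = 0.41
  (¬x → (z → ¬y)): min(1, 1 − 0.01 + 0.41) = 1
  (x → (¬x → (z → ¬y))): min(1, 1 − 0.99 + 1) = 1
  (y → (x → (¬x → (z → ¬y)))): min(1, 1 − 0.78 + 1) = 1
  (x → (y → (x → (¬x → (z → ¬y))))): min(1, 1 − 0.99 + 1) = 1
  (y → (x → (y → (x → (¬x → (z → ¬y)))))): min(1, 1 − 0.78 + 1) = 1
  (y → (y → (x → (y → (x → (¬x → (z → ¬y))))))): min(1, 1 − 0.78 + 1) = 1
  (y → (y → (y → (x → (y → (x → (¬x → (z → ¬y)))))))): min(1, 1 − 0.78 + 1) = 1
  Łukasiewicz value = 1
Difference: 1 − 1 = 0.00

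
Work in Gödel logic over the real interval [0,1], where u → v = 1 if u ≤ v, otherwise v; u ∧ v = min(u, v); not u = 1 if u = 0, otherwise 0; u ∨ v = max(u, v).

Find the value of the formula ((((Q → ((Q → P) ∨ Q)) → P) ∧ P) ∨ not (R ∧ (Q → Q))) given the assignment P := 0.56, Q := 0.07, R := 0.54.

(Q → P): 0.07 ≤ 0.56, so result = 1
((Q → P) ∨ Q) = max(1, 0.07) = 1
(Q → ((Q → P) ∨ Q)): 0.07 ≤ 1, so result = 1
((Q → ((Q → P) ∨ Q)) → P): 1 > 0.56, so result = 0.56
(((Q → ((Q → P) ∨ Q)) → P) ∧ P) = min(0.56, 0.56) = 0.56
(Q → Q): 0.07 ≤ 0.07, so result = 1
(R ∧ (Q → Q)) = min(0.54, 1) = 0.54
not (R ∧ (Q → Q)): Gödel ¬ of 0.54 = 0 (operand ≠ 0)
((((Q → ((Q → P) ∨ Q)) → P) ∧ P) ∨ not (R ∧ (Q → Q))) = max(0.56, 0) = 0.56

0.56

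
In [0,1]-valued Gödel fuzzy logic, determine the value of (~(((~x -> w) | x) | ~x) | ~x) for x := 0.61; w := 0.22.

0.00

~x: Gödel ¬ of 0.61 = 0 (operand ≠ 0)
(~x -> w): 0 ≤ 0.22, so result = 1
((~x -> w) | x) = max(1, 0.61) = 1
~x: Gödel ¬ of 0.61 = 0 (operand ≠ 0)
(((~x -> w) | x) | ~x) = max(1, 0) = 1
~(((~x -> w) | x) | ~x): Gödel ¬ of 1 = 0 (operand ≠ 0)
~x: Gödel ¬ of 0.61 = 0 (operand ≠ 0)
(~(((~x -> w) | x) | ~x) | ~x) = max(0, 0) = 0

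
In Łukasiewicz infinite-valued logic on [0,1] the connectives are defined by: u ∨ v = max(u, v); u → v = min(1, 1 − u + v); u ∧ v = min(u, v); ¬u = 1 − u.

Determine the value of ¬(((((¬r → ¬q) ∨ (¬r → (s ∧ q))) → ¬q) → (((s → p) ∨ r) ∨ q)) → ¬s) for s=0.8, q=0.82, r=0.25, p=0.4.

0.80

¬r: Łukasiewicz ¬ gives 1 − 0.25 = 0.75
¬q: Łukasiewicz ¬ gives 1 − 0.82 = 0.18
(¬r → ¬q): min(1, 1 − 0.75 + 0.18) = 0.43
¬r: Łukasiewicz ¬ gives 1 − 0.25 = 0.75
(s ∧ q) = min(0.8, 0.82) = 0.8
(¬r → (s ∧ q)): min(1, 1 − 0.75 + 0.8) = 1
((¬r → ¬q) ∨ (¬r → (s ∧ q))) = max(0.43, 1) = 1
¬q: Łukasiewicz ¬ gives 1 − 0.82 = 0.18
(((¬r → ¬q) ∨ (¬r → (s ∧ q))) → ¬q): min(1, 1 − 1 + 0.18) = 0.18
(s → p): min(1, 1 − 0.8 + 0.4) = 0.6
((s → p) ∨ r) = max(0.6, 0.25) = 0.6
(((s → p) ∨ r) ∨ q) = max(0.6, 0.82) = 0.82
((((¬r → ¬q) ∨ (¬r → (s ∧ q))) → ¬q) → (((s → p) ∨ r) ∨ q)): min(1, 1 − 0.18 + 0.82) = 1
¬s: Łukasiewicz ¬ gives 1 − 0.8 = 0.2
(((((¬r → ¬q) ∨ (¬r → (s ∧ q))) → ¬q) → (((s → p) ∨ r) ∨ q)) → ¬s): min(1, 1 − 1 + 0.2) = 0.2
¬(((((¬r → ¬q) ∨ (¬r → (s ∧ q))) → ¬q) → (((s → p) ∨ r) ∨ q)) → ¬s): Łukasiewicz ¬ gives 1 − 0.2 = 0.8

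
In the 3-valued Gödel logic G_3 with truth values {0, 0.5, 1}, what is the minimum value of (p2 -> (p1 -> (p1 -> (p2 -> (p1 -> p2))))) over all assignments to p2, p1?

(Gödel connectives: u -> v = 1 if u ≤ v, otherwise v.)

Every assignment gives 1. For instance at p2 = 0, p1 = 0:
  (p1 -> p2): 0 ≤ 0, so result = 1
  (p2 -> (p1 -> p2)): 0 ≤ 1, so result = 1
  (p1 -> (p2 -> (p1 -> p2))): 0 ≤ 1, so result = 1
  (p1 -> (p1 -> (p2 -> (p1 -> p2)))): 0 ≤ 1, so result = 1
  (p2 -> (p1 -> (p1 -> (p2 -> (p1 -> p2))))): 0 ≤ 1, so result = 1
All 9 assignments give value 1 — the formula is a G_3-tautology.

1.00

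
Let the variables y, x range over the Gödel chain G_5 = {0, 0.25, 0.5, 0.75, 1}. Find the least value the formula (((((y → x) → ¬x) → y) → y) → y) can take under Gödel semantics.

The minimum is attained at y = 0, x = 0:
  (y → x): 0 ≤ 0, so result = 1
  ¬x: Gödel ¬ of 0 = 1 (operand is 0)
  ((y → x) → ¬x): 1 ≤ 1, so result = 1
  (((y → x) → ¬x) → y): 1 > 0, so result = 0
  ((((y → x) → ¬x) → y) → y): 0 ≤ 0, so result = 1
  (((((y → x) → ¬x) → y) → y) → y): 1 > 0, so result = 0
Checking all 25 assignments confirms none give a value below 0.00.

0.00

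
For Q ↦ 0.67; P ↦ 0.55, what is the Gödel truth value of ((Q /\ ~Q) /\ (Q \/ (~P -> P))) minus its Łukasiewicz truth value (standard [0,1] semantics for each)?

Gödel evaluation:
  ~Q: Gödel ¬ of 0.67 = 0 (operand ≠ 0)
  (Q /\ ~Q) = min(0.67, 0) = 0
  ~P: Gödel ¬ of 0.55 = 0 (operand ≠ 0)
  (~P -> P): 0 ≤ 0.55, so result = 1
  (Q \/ (~P -> P)) = max(0.67, 1) = 1
  ((Q /\ ~Q) /\ (Q \/ (~P -> P))) = min(0, 1) = 0
  Gödel value = 0
Łukasiewicz evaluation:
  ~Q: Łukasiewicz ¬ gives 1 − 0.67 = 0.33
  (Q /\ ~Q) = min(0.67, 0.33) = 0.33
  ~P: Łukasiewicz ¬ gives 1 − 0.55 = 0.45
  (~P -> P): min(1, 1 − 0.45 + 0.55) = 1
  (Q \/ (~P -> P)) = max(0.67, 1) = 1
  ((Q /\ ~Q) /\ (Q \/ (~P -> P))) = min(0.33, 1) = 0.33
  Łukasiewicz value = 0.33
Difference: 0 − 0.33 = -0.33

-0.33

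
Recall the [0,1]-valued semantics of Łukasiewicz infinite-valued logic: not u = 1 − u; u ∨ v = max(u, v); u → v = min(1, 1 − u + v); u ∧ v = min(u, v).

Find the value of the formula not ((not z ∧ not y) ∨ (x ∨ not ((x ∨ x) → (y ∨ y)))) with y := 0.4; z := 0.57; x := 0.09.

not z: Łukasiewicz ¬ gives 1 − 0.57 = 0.43
not y: Łukasiewicz ¬ gives 1 − 0.4 = 0.6
(not z ∧ not y) = min(0.43, 0.6) = 0.43
(x ∨ x) = max(0.09, 0.09) = 0.09
(y ∨ y) = max(0.4, 0.4) = 0.4
((x ∨ x) → (y ∨ y)): min(1, 1 − 0.09 + 0.4) = 1
not ((x ∨ x) → (y ∨ y)): Łukasiewicz ¬ gives 1 − 1 = 0
(x ∨ not ((x ∨ x) → (y ∨ y))) = max(0.09, 0) = 0.09
((not z ∧ not y) ∨ (x ∨ not ((x ∨ x) → (y ∨ y)))) = max(0.43, 0.09) = 0.43
not ((not z ∧ not y) ∨ (x ∨ not ((x ∨ x) → (y ∨ y)))): Łukasiewicz ¬ gives 1 − 0.43 = 0.57

0.57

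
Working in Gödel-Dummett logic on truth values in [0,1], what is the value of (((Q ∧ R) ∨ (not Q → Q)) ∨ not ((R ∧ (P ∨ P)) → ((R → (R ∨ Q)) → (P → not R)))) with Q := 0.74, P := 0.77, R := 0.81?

(Q ∧ R) = min(0.74, 0.81) = 0.74
not Q: Gödel ¬ of 0.74 = 0 (operand ≠ 0)
(not Q → Q): 0 ≤ 0.74, so result = 1
((Q ∧ R) ∨ (not Q → Q)) = max(0.74, 1) = 1
(P ∨ P) = max(0.77, 0.77) = 0.77
(R ∧ (P ∨ P)) = min(0.81, 0.77) = 0.77
(R ∨ Q) = max(0.81, 0.74) = 0.81
(R → (R ∨ Q)): 0.81 ≤ 0.81, so result = 1
not R: Gödel ¬ of 0.81 = 0 (operand ≠ 0)
(P → not R): 0.77 > 0, so result = 0
((R → (R ∨ Q)) → (P → not R)): 1 > 0, so result = 0
((R ∧ (P ∨ P)) → ((R → (R ∨ Q)) → (P → not R))): 0.77 > 0, so result = 0
not ((R ∧ (P ∨ P)) → ((R → (R ∨ Q)) → (P → not R))): Gödel ¬ of 0 = 1 (operand is 0)
(((Q ∧ R) ∨ (not Q → Q)) ∨ not ((R ∧ (P ∨ P)) → ((R → (R ∨ Q)) → (P → not R)))) = max(1, 1) = 1

1.00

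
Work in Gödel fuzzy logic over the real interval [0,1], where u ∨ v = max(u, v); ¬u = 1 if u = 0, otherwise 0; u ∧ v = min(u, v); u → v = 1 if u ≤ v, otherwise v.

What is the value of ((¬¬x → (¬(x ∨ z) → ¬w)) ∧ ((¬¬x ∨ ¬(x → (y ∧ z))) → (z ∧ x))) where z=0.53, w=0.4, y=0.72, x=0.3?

0.30

¬x: Gödel ¬ of 0.3 = 0 (operand ≠ 0)
¬¬x: Gödel ¬ of 0 = 1 (operand is 0)
(x ∨ z) = max(0.3, 0.53) = 0.53
¬(x ∨ z): Gödel ¬ of 0.53 = 0 (operand ≠ 0)
¬w: Gödel ¬ of 0.4 = 0 (operand ≠ 0)
(¬(x ∨ z) → ¬w): 0 ≤ 0, so result = 1
(¬¬x → (¬(x ∨ z) → ¬w)): 1 ≤ 1, so result = 1
¬x: Gödel ¬ of 0.3 = 0 (operand ≠ 0)
¬¬x: Gödel ¬ of 0 = 1 (operand is 0)
(y ∧ z) = min(0.72, 0.53) = 0.53
(x → (y ∧ z)): 0.3 ≤ 0.53, so result = 1
¬(x → (y ∧ z)): Gödel ¬ of 1 = 0 (operand ≠ 0)
(¬¬x ∨ ¬(x → (y ∧ z))) = max(1, 0) = 1
(z ∧ x) = min(0.53, 0.3) = 0.3
((¬¬x ∨ ¬(x → (y ∧ z))) → (z ∧ x)): 1 > 0.3, so result = 0.3
((¬¬x → (¬(x ∨ z) → ¬w)) ∧ ((¬¬x ∨ ¬(x → (y ∧ z))) → (z ∧ x))) = min(1, 0.3) = 0.3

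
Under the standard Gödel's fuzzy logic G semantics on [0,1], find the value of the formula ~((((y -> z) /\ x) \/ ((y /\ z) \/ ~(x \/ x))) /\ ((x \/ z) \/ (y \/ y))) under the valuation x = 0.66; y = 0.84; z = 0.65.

0.00

(y -> z): 0.84 > 0.65, so result = 0.65
((y -> z) /\ x) = min(0.65, 0.66) = 0.65
(y /\ z) = min(0.84, 0.65) = 0.65
(x \/ x) = max(0.66, 0.66) = 0.66
~(x \/ x): Gödel ¬ of 0.66 = 0 (operand ≠ 0)
((y /\ z) \/ ~(x \/ x)) = max(0.65, 0) = 0.65
(((y -> z) /\ x) \/ ((y /\ z) \/ ~(x \/ x))) = max(0.65, 0.65) = 0.65
(x \/ z) = max(0.66, 0.65) = 0.66
(y \/ y) = max(0.84, 0.84) = 0.84
((x \/ z) \/ (y \/ y)) = max(0.66, 0.84) = 0.84
((((y -> z) /\ x) \/ ((y /\ z) \/ ~(x \/ x))) /\ ((x \/ z) \/ (y \/ y))) = min(0.65, 0.84) = 0.65
~((((y -> z) /\ x) \/ ((y /\ z) \/ ~(x \/ x))) /\ ((x \/ z) \/ (y \/ y))): Gödel ¬ of 0.65 = 0 (operand ≠ 0)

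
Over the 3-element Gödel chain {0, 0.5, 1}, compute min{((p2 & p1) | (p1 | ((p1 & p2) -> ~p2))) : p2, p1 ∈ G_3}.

The minimum is attained at p2 = 0.5, p1 = 0.5:
  (p2 & p1) = min(0.5, 0.5) = 0.5
  (p1 & p2) = min(0.5, 0.5) = 0.5
  ~p2: Gödel ¬ of 0.5 = 0 (operand ≠ 0)
  ((p1 & p2) -> ~p2): 0.5 > 0, so result = 0
  (p1 | ((p1 & p2) -> ~p2)) = max(0.5, 0) = 0.5
  ((p2 & p1) | (p1 | ((p1 & p2) -> ~p2))) = max(0.5, 0.5) = 0.5
Checking all 9 assignments confirms none give a value below 0.50.

0.50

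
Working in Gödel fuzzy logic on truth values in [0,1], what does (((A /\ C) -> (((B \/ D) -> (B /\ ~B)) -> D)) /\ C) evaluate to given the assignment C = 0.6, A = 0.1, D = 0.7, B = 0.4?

(A /\ C) = min(0.1, 0.6) = 0.1
(B \/ D) = max(0.4, 0.7) = 0.7
~B: Gödel ¬ of 0.4 = 0 (operand ≠ 0)
(B /\ ~B) = min(0.4, 0) = 0
((B \/ D) -> (B /\ ~B)): 0.7 > 0, so result = 0
(((B \/ D) -> (B /\ ~B)) -> D): 0 ≤ 0.7, so result = 1
((A /\ C) -> (((B \/ D) -> (B /\ ~B)) -> D)): 0.1 ≤ 1, so result = 1
(((A /\ C) -> (((B \/ D) -> (B /\ ~B)) -> D)) /\ C) = min(1, 0.6) = 0.6

0.60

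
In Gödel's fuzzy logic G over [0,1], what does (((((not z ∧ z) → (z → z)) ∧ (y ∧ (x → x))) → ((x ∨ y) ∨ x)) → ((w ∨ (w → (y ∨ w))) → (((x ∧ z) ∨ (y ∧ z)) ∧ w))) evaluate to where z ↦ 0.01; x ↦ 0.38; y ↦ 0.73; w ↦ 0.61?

not z: Gödel ¬ of 0.01 = 0 (operand ≠ 0)
(not z ∧ z) = min(0, 0.01) = 0
(z → z): 0.01 ≤ 0.01, so result = 1
((not z ∧ z) → (z → z)): 0 ≤ 1, so result = 1
(x → x): 0.38 ≤ 0.38, so result = 1
(y ∧ (x → x)) = min(0.73, 1) = 0.73
(((not z ∧ z) → (z → z)) ∧ (y ∧ (x → x))) = min(1, 0.73) = 0.73
(x ∨ y) = max(0.38, 0.73) = 0.73
((x ∨ y) ∨ x) = max(0.73, 0.38) = 0.73
((((not z ∧ z) → (z → z)) ∧ (y ∧ (x → x))) → ((x ∨ y) ∨ x)): 0.73 ≤ 0.73, so result = 1
(y ∨ w) = max(0.73, 0.61) = 0.73
(w → (y ∨ w)): 0.61 ≤ 0.73, so result = 1
(w ∨ (w → (y ∨ w))) = max(0.61, 1) = 1
(x ∧ z) = min(0.38, 0.01) = 0.01
(y ∧ z) = min(0.73, 0.01) = 0.01
((x ∧ z) ∨ (y ∧ z)) = max(0.01, 0.01) = 0.01
(((x ∧ z) ∨ (y ∧ z)) ∧ w) = min(0.01, 0.61) = 0.01
((w ∨ (w → (y ∨ w))) → (((x ∧ z) ∨ (y ∧ z)) ∧ w)): 1 > 0.01, so result = 0.01
(((((not z ∧ z) → (z → z)) ∧ (y ∧ (x → x))) → ((x ∨ y) ∨ x)) → ((w ∨ (w → (y ∨ w))) → (((x ∧ z) ∨ (y ∧ z)) ∧ w))): 1 > 0.01, so result = 0.01

0.01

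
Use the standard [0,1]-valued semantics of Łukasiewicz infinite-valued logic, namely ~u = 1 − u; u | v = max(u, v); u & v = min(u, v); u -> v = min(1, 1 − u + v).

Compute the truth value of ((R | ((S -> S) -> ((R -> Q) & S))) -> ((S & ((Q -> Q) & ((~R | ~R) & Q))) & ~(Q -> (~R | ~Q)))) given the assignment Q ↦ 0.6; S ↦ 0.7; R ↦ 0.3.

(S -> S): min(1, 1 − 0.7 + 0.7) = 1
(R -> Q): min(1, 1 − 0.3 + 0.6) = 1
((R -> Q) & S) = min(1, 0.7) = 0.7
((S -> S) -> ((R -> Q) & S)): min(1, 1 − 1 + 0.7) = 0.7
(R | ((S -> S) -> ((R -> Q) & S))) = max(0.3, 0.7) = 0.7
(Q -> Q): min(1, 1 − 0.6 + 0.6) = 1
~R: Łukasiewicz ¬ gives 1 − 0.3 = 0.7
~R: Łukasiewicz ¬ gives 1 − 0.3 = 0.7
(~R | ~R) = max(0.7, 0.7) = 0.7
((~R | ~R) & Q) = min(0.7, 0.6) = 0.6
((Q -> Q) & ((~R | ~R) & Q)) = min(1, 0.6) = 0.6
(S & ((Q -> Q) & ((~R | ~R) & Q))) = min(0.7, 0.6) = 0.6
~R: Łukasiewicz ¬ gives 1 − 0.3 = 0.7
~Q: Łukasiewicz ¬ gives 1 − 0.6 = 0.4
(~R | ~Q) = max(0.7, 0.4) = 0.7
(Q -> (~R | ~Q)): min(1, 1 − 0.6 + 0.7) = 1
~(Q -> (~R | ~Q)): Łukasiewicz ¬ gives 1 − 1 = 0
((S & ((Q -> Q) & ((~R | ~R) & Q))) & ~(Q -> (~R | ~Q))) = min(0.6, 0) = 0
((R | ((S -> S) -> ((R -> Q) & S))) -> ((S & ((Q -> Q) & ((~R | ~R) & Q))) & ~(Q -> (~R | ~Q)))): min(1, 1 − 0.7 + 0) = 0.3

0.30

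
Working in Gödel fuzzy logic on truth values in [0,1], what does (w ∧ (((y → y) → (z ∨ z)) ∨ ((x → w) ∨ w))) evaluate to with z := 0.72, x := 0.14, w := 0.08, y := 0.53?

0.08

(y → y): 0.53 ≤ 0.53, so result = 1
(z ∨ z) = max(0.72, 0.72) = 0.72
((y → y) → (z ∨ z)): 1 > 0.72, so result = 0.72
(x → w): 0.14 > 0.08, so result = 0.08
((x → w) ∨ w) = max(0.08, 0.08) = 0.08
(((y → y) → (z ∨ z)) ∨ ((x → w) ∨ w)) = max(0.72, 0.08) = 0.72
(w ∧ (((y → y) → (z ∨ z)) ∨ ((x → w) ∨ w))) = min(0.08, 0.72) = 0.08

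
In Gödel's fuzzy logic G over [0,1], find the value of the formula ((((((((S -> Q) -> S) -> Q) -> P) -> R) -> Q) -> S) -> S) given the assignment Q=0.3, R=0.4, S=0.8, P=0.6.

0.80

(S -> Q): 0.8 > 0.3, so result = 0.3
((S -> Q) -> S): 0.3 ≤ 0.8, so result = 1
(((S -> Q) -> S) -> Q): 1 > 0.3, so result = 0.3
((((S -> Q) -> S) -> Q) -> P): 0.3 ≤ 0.6, so result = 1
(((((S -> Q) -> S) -> Q) -> P) -> R): 1 > 0.4, so result = 0.4
((((((S -> Q) -> S) -> Q) -> P) -> R) -> Q): 0.4 > 0.3, so result = 0.3
(((((((S -> Q) -> S) -> Q) -> P) -> R) -> Q) -> S): 0.3 ≤ 0.8, so result = 1
((((((((S -> Q) -> S) -> Q) -> P) -> R) -> Q) -> S) -> S): 1 > 0.8, so result = 0.8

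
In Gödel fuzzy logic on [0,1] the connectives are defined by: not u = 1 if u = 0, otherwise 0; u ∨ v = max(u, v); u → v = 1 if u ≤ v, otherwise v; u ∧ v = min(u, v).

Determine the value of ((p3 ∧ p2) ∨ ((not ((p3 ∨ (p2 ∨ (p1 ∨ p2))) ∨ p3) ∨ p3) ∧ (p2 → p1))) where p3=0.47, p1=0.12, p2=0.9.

(p3 ∧ p2) = min(0.47, 0.9) = 0.47
(p1 ∨ p2) = max(0.12, 0.9) = 0.9
(p2 ∨ (p1 ∨ p2)) = max(0.9, 0.9) = 0.9
(p3 ∨ (p2 ∨ (p1 ∨ p2))) = max(0.47, 0.9) = 0.9
((p3 ∨ (p2 ∨ (p1 ∨ p2))) ∨ p3) = max(0.9, 0.47) = 0.9
not ((p3 ∨ (p2 ∨ (p1 ∨ p2))) ∨ p3): Gödel ¬ of 0.9 = 0 (operand ≠ 0)
(not ((p3 ∨ (p2 ∨ (p1 ∨ p2))) ∨ p3) ∨ p3) = max(0, 0.47) = 0.47
(p2 → p1): 0.9 > 0.12, so result = 0.12
((not ((p3 ∨ (p2 ∨ (p1 ∨ p2))) ∨ p3) ∨ p3) ∧ (p2 → p1)) = min(0.47, 0.12) = 0.12
((p3 ∧ p2) ∨ ((not ((p3 ∨ (p2 ∨ (p1 ∨ p2))) ∨ p3) ∨ p3) ∧ (p2 → p1))) = max(0.47, 0.12) = 0.47

0.47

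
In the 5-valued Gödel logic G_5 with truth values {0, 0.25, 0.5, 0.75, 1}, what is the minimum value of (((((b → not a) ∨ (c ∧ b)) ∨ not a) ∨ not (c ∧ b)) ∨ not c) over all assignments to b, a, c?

The minimum is attained at b = 0.25, a = 0.25, c = 0.25:
  not a: Gödel ¬ of 0.25 = 0 (operand ≠ 0)
  (b → not a): 0.25 > 0, so result = 0
  (c ∧ b) = min(0.25, 0.25) = 0.25
  ((b → not a) ∨ (c ∧ b)) = max(0, 0.25) = 0.25
  not a: Gödel ¬ of 0.25 = 0 (operand ≠ 0)
  (((b → not a) ∨ (c ∧ b)) ∨ not a) = max(0.25, 0) = 0.25
  (c ∧ b) = min(0.25, 0.25) = 0.25
  not (c ∧ b): Gödel ¬ of 0.25 = 0 (operand ≠ 0)
  ((((b → not a) ∨ (c ∧ b)) ∨ not a) ∨ not (c ∧ b)) = max(0.25, 0) = 0.25
  not c: Gödel ¬ of 0.25 = 0 (operand ≠ 0)
  (((((b → not a) ∨ (c ∧ b)) ∨ not a) ∨ not (c ∧ b)) ∨ not c) = max(0.25, 0) = 0.25
Checking all 125 assignments confirms none give a value below 0.25.

0.25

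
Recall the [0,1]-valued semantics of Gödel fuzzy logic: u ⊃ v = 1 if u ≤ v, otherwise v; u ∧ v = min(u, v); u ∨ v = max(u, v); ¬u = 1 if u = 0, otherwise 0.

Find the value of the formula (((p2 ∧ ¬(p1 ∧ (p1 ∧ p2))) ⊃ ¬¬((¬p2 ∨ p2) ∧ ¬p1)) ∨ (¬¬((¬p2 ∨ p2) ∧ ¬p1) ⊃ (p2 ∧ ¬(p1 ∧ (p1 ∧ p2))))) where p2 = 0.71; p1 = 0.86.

1.00

(p1 ∧ p2) = min(0.86, 0.71) = 0.71
(p1 ∧ (p1 ∧ p2)) = min(0.86, 0.71) = 0.71
¬(p1 ∧ (p1 ∧ p2)): Gödel ¬ of 0.71 = 0 (operand ≠ 0)
(p2 ∧ ¬(p1 ∧ (p1 ∧ p2))) = min(0.71, 0) = 0
¬p2: Gödel ¬ of 0.71 = 0 (operand ≠ 0)
(¬p2 ∨ p2) = max(0, 0.71) = 0.71
¬p1: Gödel ¬ of 0.86 = 0 (operand ≠ 0)
((¬p2 ∨ p2) ∧ ¬p1) = min(0.71, 0) = 0
¬((¬p2 ∨ p2) ∧ ¬p1): Gödel ¬ of 0 = 1 (operand is 0)
¬¬((¬p2 ∨ p2) ∧ ¬p1): Gödel ¬ of 1 = 0 (operand ≠ 0)
((p2 ∧ ¬(p1 ∧ (p1 ∧ p2))) ⊃ ¬¬((¬p2 ∨ p2) ∧ ¬p1)): 0 ≤ 0, so result = 1
¬p2: Gödel ¬ of 0.71 = 0 (operand ≠ 0)
(¬p2 ∨ p2) = max(0, 0.71) = 0.71
¬p1: Gödel ¬ of 0.86 = 0 (operand ≠ 0)
((¬p2 ∨ p2) ∧ ¬p1) = min(0.71, 0) = 0
¬((¬p2 ∨ p2) ∧ ¬p1): Gödel ¬ of 0 = 1 (operand is 0)
¬¬((¬p2 ∨ p2) ∧ ¬p1): Gödel ¬ of 1 = 0 (operand ≠ 0)
(p1 ∧ p2) = min(0.86, 0.71) = 0.71
(p1 ∧ (p1 ∧ p2)) = min(0.86, 0.71) = 0.71
¬(p1 ∧ (p1 ∧ p2)): Gödel ¬ of 0.71 = 0 (operand ≠ 0)
(p2 ∧ ¬(p1 ∧ (p1 ∧ p2))) = min(0.71, 0) = 0
(¬¬((¬p2 ∨ p2) ∧ ¬p1) ⊃ (p2 ∧ ¬(p1 ∧ (p1 ∧ p2)))): 0 ≤ 0, so result = 1
(((p2 ∧ ¬(p1 ∧ (p1 ∧ p2))) ⊃ ¬¬((¬p2 ∨ p2) ∧ ¬p1)) ∨ (¬¬((¬p2 ∨ p2) ∧ ¬p1) ⊃ (p2 ∧ ¬(p1 ∧ (p1 ∧ p2))))) = max(1, 1) = 1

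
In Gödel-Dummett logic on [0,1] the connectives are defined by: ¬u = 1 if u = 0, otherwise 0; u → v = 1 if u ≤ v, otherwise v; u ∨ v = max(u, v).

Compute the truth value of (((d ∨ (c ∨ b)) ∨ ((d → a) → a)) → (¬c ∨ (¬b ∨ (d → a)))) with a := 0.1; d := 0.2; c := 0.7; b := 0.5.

(c ∨ b) = max(0.7, 0.5) = 0.7
(d ∨ (c ∨ b)) = max(0.2, 0.7) = 0.7
(d → a): 0.2 > 0.1, so result = 0.1
((d → a) → a): 0.1 ≤ 0.1, so result = 1
((d ∨ (c ∨ b)) ∨ ((d → a) → a)) = max(0.7, 1) = 1
¬c: Gödel ¬ of 0.7 = 0 (operand ≠ 0)
¬b: Gödel ¬ of 0.5 = 0 (operand ≠ 0)
(d → a): 0.2 > 0.1, so result = 0.1
(¬b ∨ (d → a)) = max(0, 0.1) = 0.1
(¬c ∨ (¬b ∨ (d → a))) = max(0, 0.1) = 0.1
(((d ∨ (c ∨ b)) ∨ ((d → a) → a)) → (¬c ∨ (¬b ∨ (d → a)))): 1 > 0.1, so result = 0.1

0.10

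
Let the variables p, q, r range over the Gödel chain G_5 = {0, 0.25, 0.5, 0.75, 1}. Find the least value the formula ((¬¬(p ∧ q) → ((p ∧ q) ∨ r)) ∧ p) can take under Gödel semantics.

0.00

The minimum is attained at p = 0, q = 0, r = 0:
  (p ∧ q) = min(0, 0) = 0
  ¬(p ∧ q): Gödel ¬ of 0 = 1 (operand is 0)
  ¬¬(p ∧ q): Gödel ¬ of 1 = 0 (operand ≠ 0)
  (p ∧ q) = min(0, 0) = 0
  ((p ∧ q) ∨ r) = max(0, 0) = 0
  (¬¬(p ∧ q) → ((p ∧ q) ∨ r)): 0 ≤ 0, so result = 1
  ((¬¬(p ∧ q) → ((p ∧ q) ∨ r)) ∧ p) = min(1, 0) = 0
Checking all 125 assignments confirms none give a value below 0.00.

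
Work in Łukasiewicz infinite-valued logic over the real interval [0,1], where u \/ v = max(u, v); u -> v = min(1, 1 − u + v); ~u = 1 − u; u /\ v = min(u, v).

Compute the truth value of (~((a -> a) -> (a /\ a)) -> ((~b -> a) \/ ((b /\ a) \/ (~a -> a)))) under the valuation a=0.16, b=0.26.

0.58

(a -> a): min(1, 1 − 0.16 + 0.16) = 1
(a /\ a) = min(0.16, 0.16) = 0.16
((a -> a) -> (a /\ a)): min(1, 1 − 1 + 0.16) = 0.16
~((a -> a) -> (a /\ a)): Łukasiewicz ¬ gives 1 − 0.16 = 0.84
~b: Łukasiewicz ¬ gives 1 − 0.26 = 0.74
(~b -> a): min(1, 1 − 0.74 + 0.16) = 0.42
(b /\ a) = min(0.26, 0.16) = 0.16
~a: Łukasiewicz ¬ gives 1 − 0.16 = 0.84
(~a -> a): min(1, 1 − 0.84 + 0.16) = 0.32
((b /\ a) \/ (~a -> a)) = max(0.16, 0.32) = 0.32
((~b -> a) \/ ((b /\ a) \/ (~a -> a))) = max(0.42, 0.32) = 0.42
(~((a -> a) -> (a /\ a)) -> ((~b -> a) \/ ((b /\ a) \/ (~a -> a)))): min(1, 1 − 0.84 + 0.42) = 0.58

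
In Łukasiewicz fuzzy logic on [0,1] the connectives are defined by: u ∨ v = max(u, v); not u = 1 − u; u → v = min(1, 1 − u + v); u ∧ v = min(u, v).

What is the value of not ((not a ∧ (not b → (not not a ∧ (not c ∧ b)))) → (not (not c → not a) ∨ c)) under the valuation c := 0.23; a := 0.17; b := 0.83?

0.60

not a: Łukasiewicz ¬ gives 1 − 0.17 = 0.83
not b: Łukasiewicz ¬ gives 1 − 0.83 = 0.17
not a: Łukasiewicz ¬ gives 1 − 0.17 = 0.83
not not a: Łukasiewicz ¬ gives 1 − 0.83 = 0.17
not c: Łukasiewicz ¬ gives 1 − 0.23 = 0.77
(not c ∧ b) = min(0.77, 0.83) = 0.77
(not not a ∧ (not c ∧ b)) = min(0.17, 0.77) = 0.17
(not b → (not not a ∧ (not c ∧ b))): min(1, 1 − 0.17 + 0.17) = 1
(not a ∧ (not b → (not not a ∧ (not c ∧ b)))) = min(0.83, 1) = 0.83
not c: Łukasiewicz ¬ gives 1 − 0.23 = 0.77
not a: Łukasiewicz ¬ gives 1 − 0.17 = 0.83
(not c → not a): min(1, 1 − 0.77 + 0.83) = 1
not (not c → not a): Łukasiewicz ¬ gives 1 − 1 = 0
(not (not c → not a) ∨ c) = max(0, 0.23) = 0.23
((not a ∧ (not b → (not not a ∧ (not c ∧ b)))) → (not (not c → not a) ∨ c)): min(1, 1 − 0.83 + 0.23) = 0.4
not ((not a ∧ (not b → (not not a ∧ (not c ∧ b)))) → (not (not c → not a) ∨ c)): Łukasiewicz ¬ gives 1 − 0.4 = 0.6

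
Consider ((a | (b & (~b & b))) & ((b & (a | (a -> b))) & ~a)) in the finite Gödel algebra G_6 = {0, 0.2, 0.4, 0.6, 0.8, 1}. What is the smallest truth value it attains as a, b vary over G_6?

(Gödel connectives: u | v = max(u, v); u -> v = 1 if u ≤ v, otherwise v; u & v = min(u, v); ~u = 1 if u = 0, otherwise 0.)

The minimum is attained at a = 0, b = 0:
  ~b: Gödel ¬ of 0 = 1 (operand is 0)
  (~b & b) = min(1, 0) = 0
  (b & (~b & b)) = min(0, 0) = 0
  (a | (b & (~b & b))) = max(0, 0) = 0
  (a -> b): 0 ≤ 0, so result = 1
  (a | (a -> b)) = max(0, 1) = 1
  (b & (a | (a -> b))) = min(0, 1) = 0
  ~a: Gödel ¬ of 0 = 1 (operand is 0)
  ((b & (a | (a -> b))) & ~a) = min(0, 1) = 0
  ((a | (b & (~b & b))) & ((b & (a | (a -> b))) & ~a)) = min(0, 0) = 0
Checking all 36 assignments confirms none give a value below 0.00.

0.00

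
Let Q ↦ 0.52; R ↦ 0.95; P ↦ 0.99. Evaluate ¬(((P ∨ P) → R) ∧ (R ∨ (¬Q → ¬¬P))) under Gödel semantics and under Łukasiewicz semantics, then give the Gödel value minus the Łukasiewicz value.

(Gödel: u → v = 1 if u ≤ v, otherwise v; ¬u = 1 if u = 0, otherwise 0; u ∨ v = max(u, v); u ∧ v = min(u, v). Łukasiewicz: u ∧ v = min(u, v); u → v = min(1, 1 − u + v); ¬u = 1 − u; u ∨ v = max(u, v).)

Gödel evaluation:
  (P ∨ P) = max(0.99, 0.99) = 0.99
  ((P ∨ P) → R): 0.99 > 0.95, so result = 0.95
  ¬Q: Gödel ¬ of 0.52 = 0 (operand ≠ 0)
  ¬P: Gödel ¬ of 0.99 = 0 (operand ≠ 0)
  ¬¬P: Gödel ¬ of 0 = 1 (operand is 0)
  (¬Q → ¬¬P): 0 ≤ 1, so result = 1
  (R ∨ (¬Q → ¬¬P)) = max(0.95, 1) = 1
  (((P ∨ P) → R) ∧ (R ∨ (¬Q → ¬¬P))) = min(0.95, 1) = 0.95
  ¬(((P ∨ P) → R) ∧ (R ∨ (¬Q → ¬¬P))): Gödel ¬ of 0.95 = 0 (operand ≠ 0)
  Gödel value = 0
Łukasiewicz evaluation:
  (P ∨ P) = max(0.99, 0.99) = 0.99
  ((P ∨ P) → R): min(1, 1 − 0.99 + 0.95) = 0.96
  ¬Q: Łukasiewicz ¬ gives 1 − 0.52 = 0.48
  ¬P: Łukasiewicz ¬ gives 1 − 0.99 = 0.01
  ¬¬P: Łukasiewicz ¬ gives 1 − 0.01 = 0.99
  (¬Q → ¬¬P): min(1, 1 − 0.48 + 0.99) = 1
  (R ∨ (¬Q → ¬¬P)) = max(0.95, 1) = 1
  (((P ∨ P) → R) ∧ (R ∨ (¬Q → ¬¬P))) = min(0.96, 1) = 0.96
  ¬(((P ∨ P) → R) ∧ (R ∨ (¬Q → ¬¬P))): Łukasiewicz ¬ gives 1 − 0.96 = 0.04
  Łukasiewicz value = 0.04
Difference: 0 − 0.04 = -0.04

-0.04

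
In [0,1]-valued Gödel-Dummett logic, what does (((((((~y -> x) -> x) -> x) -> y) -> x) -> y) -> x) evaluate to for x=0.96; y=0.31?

1.00

~y: Gödel ¬ of 0.31 = 0 (operand ≠ 0)
(~y -> x): 0 ≤ 0.96, so result = 1
((~y -> x) -> x): 1 > 0.96, so result = 0.96
(((~y -> x) -> x) -> x): 0.96 ≤ 0.96, so result = 1
((((~y -> x) -> x) -> x) -> y): 1 > 0.31, so result = 0.31
(((((~y -> x) -> x) -> x) -> y) -> x): 0.31 ≤ 0.96, so result = 1
((((((~y -> x) -> x) -> x) -> y) -> x) -> y): 1 > 0.31, so result = 0.31
(((((((~y -> x) -> x) -> x) -> y) -> x) -> y) -> x): 0.31 ≤ 0.96, so result = 1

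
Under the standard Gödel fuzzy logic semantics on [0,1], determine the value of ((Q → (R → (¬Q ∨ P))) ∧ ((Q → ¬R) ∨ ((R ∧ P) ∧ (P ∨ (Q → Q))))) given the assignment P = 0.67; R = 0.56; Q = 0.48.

¬Q: Gödel ¬ of 0.48 = 0 (operand ≠ 0)
(¬Q ∨ P) = max(0, 0.67) = 0.67
(R → (¬Q ∨ P)): 0.56 ≤ 0.67, so result = 1
(Q → (R → (¬Q ∨ P))): 0.48 ≤ 1, so result = 1
¬R: Gödel ¬ of 0.56 = 0 (operand ≠ 0)
(Q → ¬R): 0.48 > 0, so result = 0
(R ∧ P) = min(0.56, 0.67) = 0.56
(Q → Q): 0.48 ≤ 0.48, so result = 1
(P ∨ (Q → Q)) = max(0.67, 1) = 1
((R ∧ P) ∧ (P ∨ (Q → Q))) = min(0.56, 1) = 0.56
((Q → ¬R) ∨ ((R ∧ P) ∧ (P ∨ (Q → Q)))) = max(0, 0.56) = 0.56
((Q → (R → (¬Q ∨ P))) ∧ ((Q → ¬R) ∨ ((R ∧ P) ∧ (P ∨ (Q → Q))))) = min(1, 0.56) = 0.56

0.56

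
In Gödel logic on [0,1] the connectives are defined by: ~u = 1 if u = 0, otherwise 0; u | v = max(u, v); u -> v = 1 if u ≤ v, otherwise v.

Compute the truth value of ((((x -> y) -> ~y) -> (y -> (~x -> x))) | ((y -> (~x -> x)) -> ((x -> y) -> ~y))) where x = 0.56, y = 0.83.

(x -> y): 0.56 ≤ 0.83, so result = 1
~y: Gödel ¬ of 0.83 = 0 (operand ≠ 0)
((x -> y) -> ~y): 1 > 0, so result = 0
~x: Gödel ¬ of 0.56 = 0 (operand ≠ 0)
(~x -> x): 0 ≤ 0.56, so result = 1
(y -> (~x -> x)): 0.83 ≤ 1, so result = 1
(((x -> y) -> ~y) -> (y -> (~x -> x))): 0 ≤ 1, so result = 1
~x: Gödel ¬ of 0.56 = 0 (operand ≠ 0)
(~x -> x): 0 ≤ 0.56, so result = 1
(y -> (~x -> x)): 0.83 ≤ 1, so result = 1
(x -> y): 0.56 ≤ 0.83, so result = 1
~y: Gödel ¬ of 0.83 = 0 (operand ≠ 0)
((x -> y) -> ~y): 1 > 0, so result = 0
((y -> (~x -> x)) -> ((x -> y) -> ~y)): 1 > 0, so result = 0
((((x -> y) -> ~y) -> (y -> (~x -> x))) | ((y -> (~x -> x)) -> ((x -> y) -> ~y))) = max(1, 0) = 1

1.00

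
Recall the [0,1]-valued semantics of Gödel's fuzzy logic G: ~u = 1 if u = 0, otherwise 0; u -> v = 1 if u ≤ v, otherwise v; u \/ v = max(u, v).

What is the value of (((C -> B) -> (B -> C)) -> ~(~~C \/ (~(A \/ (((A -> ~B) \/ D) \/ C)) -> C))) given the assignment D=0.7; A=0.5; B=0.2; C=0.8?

(C -> B): 0.8 > 0.2, so result = 0.2
(B -> C): 0.2 ≤ 0.8, so result = 1
((C -> B) -> (B -> C)): 0.2 ≤ 1, so result = 1
~C: Gödel ¬ of 0.8 = 0 (operand ≠ 0)
~~C: Gödel ¬ of 0 = 1 (operand is 0)
~B: Gödel ¬ of 0.2 = 0 (operand ≠ 0)
(A -> ~B): 0.5 > 0, so result = 0
((A -> ~B) \/ D) = max(0, 0.7) = 0.7
(((A -> ~B) \/ D) \/ C) = max(0.7, 0.8) = 0.8
(A \/ (((A -> ~B) \/ D) \/ C)) = max(0.5, 0.8) = 0.8
~(A \/ (((A -> ~B) \/ D) \/ C)): Gödel ¬ of 0.8 = 0 (operand ≠ 0)
(~(A \/ (((A -> ~B) \/ D) \/ C)) -> C): 0 ≤ 0.8, so result = 1
(~~C \/ (~(A \/ (((A -> ~B) \/ D) \/ C)) -> C)) = max(1, 1) = 1
~(~~C \/ (~(A \/ (((A -> ~B) \/ D) \/ C)) -> C)): Gödel ¬ of 1 = 0 (operand ≠ 0)
(((C -> B) -> (B -> C)) -> ~(~~C \/ (~(A \/ (((A -> ~B) \/ D) \/ C)) -> C))): 1 > 0, so result = 0

0.00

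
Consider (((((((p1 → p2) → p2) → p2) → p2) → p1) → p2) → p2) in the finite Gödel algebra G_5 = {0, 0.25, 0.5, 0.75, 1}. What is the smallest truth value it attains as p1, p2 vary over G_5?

0.25

The minimum is attained at p1 = 0, p2 = 0.25:
  (p1 → p2): 0 ≤ 0.25, so result = 1
  ((p1 → p2) → p2): 1 > 0.25, so result = 0.25
  (((p1 → p2) → p2) → p2): 0.25 ≤ 0.25, so result = 1
  ((((p1 → p2) → p2) → p2) → p2): 1 > 0.25, so result = 0.25
  (((((p1 → p2) → p2) → p2) → p2) → p1): 0.25 > 0, so result = 0
  ((((((p1 → p2) → p2) → p2) → p2) → p1) → p2): 0 ≤ 0.25, so result = 1
  (((((((p1 → p2) → p2) → p2) → p2) → p1) → p2) → p2): 1 > 0.25, so result = 0.25
Checking all 25 assignments confirms none give a value below 0.25.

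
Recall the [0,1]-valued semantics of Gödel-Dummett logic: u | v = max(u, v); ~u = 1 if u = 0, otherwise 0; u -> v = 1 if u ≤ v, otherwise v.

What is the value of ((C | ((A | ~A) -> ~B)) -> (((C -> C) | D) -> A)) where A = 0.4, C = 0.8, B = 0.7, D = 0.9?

~A: Gödel ¬ of 0.4 = 0 (operand ≠ 0)
(A | ~A) = max(0.4, 0) = 0.4
~B: Gödel ¬ of 0.7 = 0 (operand ≠ 0)
((A | ~A) -> ~B): 0.4 > 0, so result = 0
(C | ((A | ~A) -> ~B)) = max(0.8, 0) = 0.8
(C -> C): 0.8 ≤ 0.8, so result = 1
((C -> C) | D) = max(1, 0.9) = 1
(((C -> C) | D) -> A): 1 > 0.4, so result = 0.4
((C | ((A | ~A) -> ~B)) -> (((C -> C) | D) -> A)): 0.8 > 0.4, so result = 0.4

0.40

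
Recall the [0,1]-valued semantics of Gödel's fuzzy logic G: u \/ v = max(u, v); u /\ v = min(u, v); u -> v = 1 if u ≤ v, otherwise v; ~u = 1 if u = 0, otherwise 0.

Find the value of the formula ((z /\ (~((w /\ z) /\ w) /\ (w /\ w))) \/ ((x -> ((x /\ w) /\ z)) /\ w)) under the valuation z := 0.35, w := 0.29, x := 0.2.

(w /\ z) = min(0.29, 0.35) = 0.29
((w /\ z) /\ w) = min(0.29, 0.29) = 0.29
~((w /\ z) /\ w): Gödel ¬ of 0.29 = 0 (operand ≠ 0)
(w /\ w) = min(0.29, 0.29) = 0.29
(~((w /\ z) /\ w) /\ (w /\ w)) = min(0, 0.29) = 0
(z /\ (~((w /\ z) /\ w) /\ (w /\ w))) = min(0.35, 0) = 0
(x /\ w) = min(0.2, 0.29) = 0.2
((x /\ w) /\ z) = min(0.2, 0.35) = 0.2
(x -> ((x /\ w) /\ z)): 0.2 ≤ 0.2, so result = 1
((x -> ((x /\ w) /\ z)) /\ w) = min(1, 0.29) = 0.29
((z /\ (~((w /\ z) /\ w) /\ (w /\ w))) \/ ((x -> ((x /\ w) /\ z)) /\ w)) = max(0, 0.29) = 0.29

0.29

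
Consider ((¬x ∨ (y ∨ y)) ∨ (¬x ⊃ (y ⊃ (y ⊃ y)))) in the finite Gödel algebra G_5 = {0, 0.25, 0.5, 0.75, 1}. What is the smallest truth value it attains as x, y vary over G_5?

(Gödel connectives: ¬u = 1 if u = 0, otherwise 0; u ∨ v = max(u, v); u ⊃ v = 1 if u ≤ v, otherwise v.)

Every assignment gives 1. For instance at x = 0, y = 0:
  ¬x: Gödel ¬ of 0 = 1 (operand is 0)
  (y ∨ y) = max(0, 0) = 0
  (¬x ∨ (y ∨ y)) = max(1, 0) = 1
  ¬x: Gödel ¬ of 0 = 1 (operand is 0)
  (y ⊃ y): 0 ≤ 0, so result = 1
  (y ⊃ (y ⊃ y)): 0 ≤ 1, so result = 1
  (¬x ⊃ (y ⊃ (y ⊃ y))): 1 ≤ 1, so result = 1
  ((¬x ∨ (y ∨ y)) ∨ (¬x ⊃ (y ⊃ (y ⊃ y)))) = max(1, 1) = 1
All 25 assignments give value 1 — the formula is a G_5-tautology.

1.00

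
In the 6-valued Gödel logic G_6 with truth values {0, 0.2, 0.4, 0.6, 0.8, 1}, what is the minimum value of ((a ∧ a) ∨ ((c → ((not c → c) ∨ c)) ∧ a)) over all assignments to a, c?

The minimum is attained at a = 0, c = 0:
  (a ∧ a) = min(0, 0) = 0
  not c: Gödel ¬ of 0 = 1 (operand is 0)
  (not c → c): 1 > 0, so result = 0
  ((not c → c) ∨ c) = max(0, 0) = 0
  (c → ((not c → c) ∨ c)): 0 ≤ 0, so result = 1
  ((c → ((not c → c) ∨ c)) ∧ a) = min(1, 0) = 0
  ((a ∧ a) ∨ ((c → ((not c → c) ∨ c)) ∧ a)) = max(0, 0) = 0
Checking all 36 assignments confirms none give a value below 0.00.

0.00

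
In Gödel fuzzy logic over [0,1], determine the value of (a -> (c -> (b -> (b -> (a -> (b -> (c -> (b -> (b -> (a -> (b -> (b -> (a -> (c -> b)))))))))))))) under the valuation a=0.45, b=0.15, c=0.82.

(c -> b): 0.82 > 0.15, so result = 0.15
(a -> (c -> b)): 0.45 > 0.15, so result = 0.15
(b -> (a -> (c -> b))): 0.15 ≤ 0.15, so result = 1
(b -> (b -> (a -> (c -> b)))): 0.15 ≤ 1, so result = 1
(a -> (b -> (b -> (a -> (c -> b))))): 0.45 ≤ 1, so result = 1
(b -> (a -> (b -> (b -> (a -> (c -> b)))))): 0.15 ≤ 1, so result = 1
(b -> (b -> (a -> (b -> (b -> (a -> (c -> b))))))): 0.15 ≤ 1, so result = 1
(c -> (b -> (b -> (a -> (b -> (b -> (a -> (c -> b)))))))): 0.82 ≤ 1, so result = 1
(b -> (c -> (b -> (b -> (a -> (b -> (b -> (a -> (c -> b))))))))): 0.15 ≤ 1, so result = 1
(a -> (b -> (c -> (b -> (b -> (a -> (b -> (b -> (a -> (c -> b)))))))))): 0.45 ≤ 1, so result = 1
(b -> (a -> (b -> (c -> (b -> (b -> (a -> (b -> (b -> (a -> (c -> b))))))))))): 0.15 ≤ 1, so result = 1
(b -> (b -> (a -> (b -> (c -> (b -> (b -> (a -> (b -> (b -> (a -> (c -> b)))))))))))): 0.15 ≤ 1, so result = 1
(c -> (b -> (b -> (a -> (b -> (c -> (b -> (b -> (a -> (b -> (b -> (a -> (c -> b))))))))))))): 0.82 ≤ 1, so result = 1
(a -> (c -> (b -> (b -> (a -> (b -> (c -> (b -> (b -> (a -> (b -> (b -> (a -> (c -> b)))))))))))))): 0.45 ≤ 1, so result = 1

1.00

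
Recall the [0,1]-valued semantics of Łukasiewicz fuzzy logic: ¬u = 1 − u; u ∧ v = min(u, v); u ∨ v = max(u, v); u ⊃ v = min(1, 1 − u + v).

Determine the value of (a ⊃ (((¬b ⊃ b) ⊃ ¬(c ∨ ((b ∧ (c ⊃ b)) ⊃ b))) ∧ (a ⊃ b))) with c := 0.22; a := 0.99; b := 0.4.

0.21

¬b: Łukasiewicz ¬ gives 1 − 0.4 = 0.6
(¬b ⊃ b): min(1, 1 − 0.6 + 0.4) = 0.8
(c ⊃ b): min(1, 1 − 0.22 + 0.4) = 1
(b ∧ (c ⊃ b)) = min(0.4, 1) = 0.4
((b ∧ (c ⊃ b)) ⊃ b): min(1, 1 − 0.4 + 0.4) = 1
(c ∨ ((b ∧ (c ⊃ b)) ⊃ b)) = max(0.22, 1) = 1
¬(c ∨ ((b ∧ (c ⊃ b)) ⊃ b)): Łukasiewicz ¬ gives 1 − 1 = 0
((¬b ⊃ b) ⊃ ¬(c ∨ ((b ∧ (c ⊃ b)) ⊃ b))): min(1, 1 − 0.8 + 0) = 0.2
(a ⊃ b): min(1, 1 − 0.99 + 0.4) = 0.41
(((¬b ⊃ b) ⊃ ¬(c ∨ ((b ∧ (c ⊃ b)) ⊃ b))) ∧ (a ⊃ b)) = min(0.2, 0.41) = 0.2
(a ⊃ (((¬b ⊃ b) ⊃ ¬(c ∨ ((b ∧ (c ⊃ b)) ⊃ b))) ∧ (a ⊃ b))): min(1, 1 − 0.99 + 0.2) = 0.21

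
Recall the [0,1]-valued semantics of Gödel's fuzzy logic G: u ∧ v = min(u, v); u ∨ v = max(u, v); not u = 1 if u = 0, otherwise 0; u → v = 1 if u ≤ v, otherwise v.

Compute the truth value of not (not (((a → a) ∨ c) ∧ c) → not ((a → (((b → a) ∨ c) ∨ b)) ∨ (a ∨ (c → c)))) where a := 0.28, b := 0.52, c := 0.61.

0.00

(a → a): 0.28 ≤ 0.28, so result = 1
((a → a) ∨ c) = max(1, 0.61) = 1
(((a → a) ∨ c) ∧ c) = min(1, 0.61) = 0.61
not (((a → a) ∨ c) ∧ c): Gödel ¬ of 0.61 = 0 (operand ≠ 0)
(b → a): 0.52 > 0.28, so result = 0.28
((b → a) ∨ c) = max(0.28, 0.61) = 0.61
(((b → a) ∨ c) ∨ b) = max(0.61, 0.52) = 0.61
(a → (((b → a) ∨ c) ∨ b)): 0.28 ≤ 0.61, so result = 1
(c → c): 0.61 ≤ 0.61, so result = 1
(a ∨ (c → c)) = max(0.28, 1) = 1
((a → (((b → a) ∨ c) ∨ b)) ∨ (a ∨ (c → c))) = max(1, 1) = 1
not ((a → (((b → a) ∨ c) ∨ b)) ∨ (a ∨ (c → c))): Gödel ¬ of 1 = 0 (operand ≠ 0)
(not (((a → a) ∨ c) ∧ c) → not ((a → (((b → a) ∨ c) ∨ b)) ∨ (a ∨ (c → c)))): 0 ≤ 0, so result = 1
not (not (((a → a) ∨ c) ∧ c) → not ((a → (((b → a) ∨ c) ∨ b)) ∨ (a ∨ (c → c)))): Gödel ¬ of 1 = 0 (operand ≠ 0)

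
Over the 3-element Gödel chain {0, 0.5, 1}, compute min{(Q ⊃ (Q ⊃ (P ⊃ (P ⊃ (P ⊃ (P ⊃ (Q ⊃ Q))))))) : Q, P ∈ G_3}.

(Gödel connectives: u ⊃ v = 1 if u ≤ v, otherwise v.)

1.00

Every assignment gives 1. For instance at Q = 0, P = 0:
  (Q ⊃ Q): 0 ≤ 0, so result = 1
  (P ⊃ (Q ⊃ Q)): 0 ≤ 1, so result = 1
  (P ⊃ (P ⊃ (Q ⊃ Q))): 0 ≤ 1, so result = 1
  (P ⊃ (P ⊃ (P ⊃ (Q ⊃ Q)))): 0 ≤ 1, so result = 1
  (P ⊃ (P ⊃ (P ⊃ (P ⊃ (Q ⊃ Q))))): 0 ≤ 1, so result = 1
  (Q ⊃ (P ⊃ (P ⊃ (P ⊃ (P ⊃ (Q ⊃ Q)))))): 0 ≤ 1, so result = 1
  (Q ⊃ (Q ⊃ (P ⊃ (P ⊃ (P ⊃ (P ⊃ (Q ⊃ Q))))))): 0 ≤ 1, so result = 1
All 9 assignments give value 1 — the formula is a G_3-tautology.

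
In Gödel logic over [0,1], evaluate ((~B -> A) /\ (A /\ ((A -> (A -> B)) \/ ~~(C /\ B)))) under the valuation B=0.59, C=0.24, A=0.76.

0.76

~B: Gödel ¬ of 0.59 = 0 (operand ≠ 0)
(~B -> A): 0 ≤ 0.76, so result = 1
(A -> B): 0.76 > 0.59, so result = 0.59
(A -> (A -> B)): 0.76 > 0.59, so result = 0.59
(C /\ B) = min(0.24, 0.59) = 0.24
~(C /\ B): Gödel ¬ of 0.24 = 0 (operand ≠ 0)
~~(C /\ B): Gödel ¬ of 0 = 1 (operand is 0)
((A -> (A -> B)) \/ ~~(C /\ B)) = max(0.59, 1) = 1
(A /\ ((A -> (A -> B)) \/ ~~(C /\ B))) = min(0.76, 1) = 0.76
((~B -> A) /\ (A /\ ((A -> (A -> B)) \/ ~~(C /\ B)))) = min(1, 0.76) = 0.76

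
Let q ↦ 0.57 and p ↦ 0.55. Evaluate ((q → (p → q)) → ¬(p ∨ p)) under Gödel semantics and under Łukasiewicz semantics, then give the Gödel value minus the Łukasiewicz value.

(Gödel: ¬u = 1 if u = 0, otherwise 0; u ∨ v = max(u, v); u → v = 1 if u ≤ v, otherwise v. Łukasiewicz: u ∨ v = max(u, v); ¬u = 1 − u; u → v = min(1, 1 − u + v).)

Gödel evaluation:
  (p → q): 0.55 ≤ 0.57, so result = 1
  (q → (p → q)): 0.57 ≤ 1, so result = 1
  (p ∨ p) = max(0.55, 0.55) = 0.55
  ¬(p ∨ p): Gödel ¬ of 0.55 = 0 (operand ≠ 0)
  ((q → (p → q)) → ¬(p ∨ p)): 1 > 0, so result = 0
  Gödel value = 0
Łukasiewicz evaluation:
  (p → q): min(1, 1 − 0.55 + 0.57) = 1
  (q → (p → q)): min(1, 1 − 0.57 + 1) = 1
  (p ∨ p) = max(0.55, 0.55) = 0.55
  ¬(p ∨ p): Łukasiewicz ¬ gives 1 − 0.55 = 0.45
  ((q → (p → q)) → ¬(p ∨ p)): min(1, 1 − 1 + 0.45) = 0.45
  Łukasiewicz value = 0.45
Difference: 0 − 0.45 = -0.45

-0.45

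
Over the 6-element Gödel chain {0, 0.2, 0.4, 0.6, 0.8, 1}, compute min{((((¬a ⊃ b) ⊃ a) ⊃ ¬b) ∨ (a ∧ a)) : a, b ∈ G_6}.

0.20

The minimum is attained at a = 0.2, b = 0.2:
  ¬a: Gödel ¬ of 0.2 = 0 (operand ≠ 0)
  (¬a ⊃ b): 0 ≤ 0.2, so result = 1
  ((¬a ⊃ b) ⊃ a): 1 > 0.2, so result = 0.2
  ¬b: Gödel ¬ of 0.2 = 0 (operand ≠ 0)
  (((¬a ⊃ b) ⊃ a) ⊃ ¬b): 0.2 > 0, so result = 0
  (a ∧ a) = min(0.2, 0.2) = 0.2
  ((((¬a ⊃ b) ⊃ a) ⊃ ¬b) ∨ (a ∧ a)) = max(0, 0.2) = 0.2
Checking all 36 assignments confirms none give a value below 0.20.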